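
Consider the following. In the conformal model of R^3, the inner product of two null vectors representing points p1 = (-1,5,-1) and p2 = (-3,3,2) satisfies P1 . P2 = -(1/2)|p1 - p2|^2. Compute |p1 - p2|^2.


p1 - p2 = (2, 2, -3)
|p1 - p2|^2 = 2^2 + 2^2 + (-3)^2
= 4 + 4 + 9
= 17


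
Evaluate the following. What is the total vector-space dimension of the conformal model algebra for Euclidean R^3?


The conformal model of R^3 uses Cl(4,1): the 3 Euclidean generators plus two extra orthogonal generators e+ (e+^2 = +1) and e- (e-^2 = -1), from which the null vectors e0, einf are built.
Number of generators m = 3 + 2 = 5.
dim Cl(p,q) = 2^m = 2^5 = 32


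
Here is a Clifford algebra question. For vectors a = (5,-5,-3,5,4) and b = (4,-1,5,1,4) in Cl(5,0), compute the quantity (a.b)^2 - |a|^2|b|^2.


a . b = 5*4 + (-5)*(-1) + (-3)*5 + 5*1 + 4*4
= 20 + 5 + (-15) + 5 + 16 = 31
|a|^2 = 5^2 + (-5)^2 + (-3)^2 + 5^2 + 4^2 = 100
|b|^2 = 4^2 + (-1)^2 + 5^2 + 1^2 + 4^2 = 59
(a.b)^2 = 31^2 = 961
|a|^2 * |b|^2 = 100 * 59 = 5900
Result = 961 - 5900 = -4939


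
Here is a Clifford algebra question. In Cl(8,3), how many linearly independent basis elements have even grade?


Even subalgebra dimension = 2^(n-1)
n = 8 + 3 = 11
2^(11 - 1) = 2^10 = 1024
Verification: sum of C(11,k) for even k = 1 + 55 + 330 + 462 + 165 + 11 = 1024
Result = 1024


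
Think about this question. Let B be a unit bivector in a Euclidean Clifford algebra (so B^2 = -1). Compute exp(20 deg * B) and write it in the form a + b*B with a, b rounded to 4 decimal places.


For a unit bivector B with B^2 = -1, the exponential series gives
e^(theta*B) = cos(theta) + sin(theta)*B (the GA analogue of Euler's formula).
theta = 20 degrees = 0.349066 rad
cos(20 deg) = 0.9397
sin(20 deg) = 0.3420
exp(theta*B) = 0.9397 + 0.3420*B


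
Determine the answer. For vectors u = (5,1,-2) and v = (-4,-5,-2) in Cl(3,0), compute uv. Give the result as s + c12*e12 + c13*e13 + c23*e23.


In Cl(3,0): e_i^2 = 1, e_ie_j = -e_je_i for i != j.
Scalar part = u . v = 5*(-4) + 1*(-5) + (-2)*(-2)
= -20 + (-5) + 4 = -21
e12 coeff = 5*(-5) - 1*(-4) = -25 - (-4) = -21
e13 coeff = 5*(-2) - (-2)*(-4) = -10 - 8 = -18
e23 coeff = 1*(-2) - (-2)*(-5) = -2 - 10 = -12
uv = -21 - 21*e12 - 18*e13 - 12*e23


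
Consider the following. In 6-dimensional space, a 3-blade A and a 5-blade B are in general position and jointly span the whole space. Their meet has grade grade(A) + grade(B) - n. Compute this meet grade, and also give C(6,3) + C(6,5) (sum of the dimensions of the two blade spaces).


Meet grade = grade(A) + grade(B) - n
= 3 + 5 - 6 = 2
C(6,3) = 20
C(6,5) = 6
dim_A + dim_B = 20 + 6 = 26


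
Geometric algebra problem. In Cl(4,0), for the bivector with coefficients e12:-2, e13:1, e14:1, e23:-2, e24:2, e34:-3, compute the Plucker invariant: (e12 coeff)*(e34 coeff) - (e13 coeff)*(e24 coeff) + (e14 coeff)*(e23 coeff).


Plucker relation: af - be + cd
a*f = (-2)*(-3) = 6
b*e = 1*2 = 2
c*d = 1*(-2) = -2
af - be + cd = 6 - 2 + (-2)
= 2


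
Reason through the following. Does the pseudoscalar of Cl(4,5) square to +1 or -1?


The pseudoscalar I = e1...e_n (product of all n generators) of Cl(p,q) satisfies I^2 = (-1)^(q + n(n-1)/2).
p = 4, q = 5, n = p + q = 9
n(n-1)/2 = 9 * 8 / 2 = 36
Exponent = q + n(n-1)/2 = 5 + 36 = 41
I^2 = (-1)^41 = -1


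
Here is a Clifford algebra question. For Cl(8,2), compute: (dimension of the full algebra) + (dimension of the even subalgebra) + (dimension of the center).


n = 8 + 2 = 10
Total dim = 2^10 = 1024
Even subalgebra dim = 2^9 = 512
n is even, so center dim = 1
Sum = 1024 + 512 + 1 = 1537


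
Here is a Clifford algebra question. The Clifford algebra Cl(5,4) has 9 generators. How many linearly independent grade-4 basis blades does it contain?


Number of grade-k basis blades in Cl(p,q) with n = p + q is C(n, k).
n = 5 + 4 = 9
C(9, 4) = 9! / (4! * 5!)
= 362880 / (24 * 120)
= 126


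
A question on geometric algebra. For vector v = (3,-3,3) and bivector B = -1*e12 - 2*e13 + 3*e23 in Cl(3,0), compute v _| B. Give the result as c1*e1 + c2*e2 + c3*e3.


Left contraction v _| B = <vB>_1 (grade-1 part of the geometric product vB).
Using e1_|e12 = e2, e2_|e12 = -e1, e1_|e13 = e3, e3_|e13 = -e1, e2_|e23 = e3, e3_|e23 = -e2:
e1 coeff: -v2*b12 - v3*b13 = -(-3)*(-1) - (3)*(-2) = 3
e2 coeff: v1*b12 - v3*b23 = (3)*(-1) - (3)*(3) = -12
e3 coeff: v1*b13 + v2*b23 = (3)*(-2) + (-3)*(3) = -15
v _| B = 3*e1 - 12*e2 - 15*e3


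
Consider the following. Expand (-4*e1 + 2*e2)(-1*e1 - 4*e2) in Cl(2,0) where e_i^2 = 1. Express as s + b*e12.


Expand: (-4*e1 + 2*e2)(-1*e1 - 4*e2)
= (-4)*(-1)*e1e1 + (-4)*(-4)*e1e2 + 2*(-1)*e2e1 + 2*(-4)*e2e2
Using e1^2 = e2^2 = 1, e2e1 = -e1e2:
Scalar part s = (-4)*(-1) + 2*(-4) = 4 + (-8) = -4
Bivector part b = (-4)*(-4) - 2*(-1) = 16 - (-2) = 18
uv = -4 + 18*e12


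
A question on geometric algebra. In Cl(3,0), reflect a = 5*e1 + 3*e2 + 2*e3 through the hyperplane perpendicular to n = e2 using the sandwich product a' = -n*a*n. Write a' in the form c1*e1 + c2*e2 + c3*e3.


Reflection formula: a' = -n*a*n, with n = e2 (unit vector, n^2 = 1).
For reflection through hyperplane perp to e2:
The component along e2 flips sign, others stay.
a = (5, 3, 2)
a' = (5, -3, 2)
a' = 5*e1 - 3*e2 + 2*e3


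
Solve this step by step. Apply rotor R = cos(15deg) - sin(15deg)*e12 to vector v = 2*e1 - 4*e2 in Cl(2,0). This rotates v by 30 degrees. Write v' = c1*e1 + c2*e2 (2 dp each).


Rotor R = cos(15deg) - sin(15deg)*e12
Rotation angle theta = 2 * 15 = 30 degrees
v' = R*v*~R rotates v by theta.
cos(30deg) = 0.8660, sin(30deg) = 0.5000
v'_1 = 2*cos(30deg) - (-4)*sin(30deg)
= 2*0.8660 - (-4)*0.5000
= 3.73
v'_2 = 2*sin(30deg) + (-4)*cos(30deg)
= 2*0.5000 + (-4)*0.8660
= -2.46
v' = 3.73*e1 - 2.46*e2


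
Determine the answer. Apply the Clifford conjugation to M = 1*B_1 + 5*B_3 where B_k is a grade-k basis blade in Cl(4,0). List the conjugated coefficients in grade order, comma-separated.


Clifford conjugate sign for grade k: (-1)^(k(k+1)/2)
Grade 1: (-1)^(1*2/2) = (-1)^1 = -1, coeff 1 -> -1
Grade 3: (-1)^(3*4/2) = (-1)^6 = 1, coeff 5 -> 5
Conjugated coefficients: -1, 5


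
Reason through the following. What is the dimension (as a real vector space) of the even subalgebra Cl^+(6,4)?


Even subalgebra dimension = 2^(n-1)
n = 6 + 4 = 10
2^(10 - 1) = 2^9 = 512
Verification: sum of C(10,k) for even k = 1 + 45 + 210 + 210 + 45 + 1 = 512
Result = 512


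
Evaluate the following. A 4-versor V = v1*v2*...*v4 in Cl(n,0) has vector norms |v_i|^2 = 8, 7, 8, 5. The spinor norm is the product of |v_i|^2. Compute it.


Spinor norm N(V) = |v1|^2 * |v2|^2 * ... * |v4|^2
= 8 * 7 * 8 * 5
Running product: 8, 56, 448, 2240
N(V) = 2240


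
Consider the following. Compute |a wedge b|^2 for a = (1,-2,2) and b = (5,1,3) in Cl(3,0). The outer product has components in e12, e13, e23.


a wedge b = (a1*b2 - a2*b1)*e12 + (a1*b3 - a3*b1)*e13 + (a2*b3 - a3*b2)*e23
e12 coeff: 1*1 - (-2)*5 = 1 - (-10) = 11
e13 coeff: 1*3 - 2*5 = 3 - 10 = -7
e23 coeff: (-2)*3 - 2*1 = -6 - 2 = -8
|a wedge b|^2 = 11^2 + (-7)^2 + (-8)^2
= 121 + 49 + 64
= 234


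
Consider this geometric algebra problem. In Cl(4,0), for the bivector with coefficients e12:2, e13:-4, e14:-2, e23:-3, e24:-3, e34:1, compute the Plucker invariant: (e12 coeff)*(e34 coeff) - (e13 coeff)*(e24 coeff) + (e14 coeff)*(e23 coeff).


Plucker relation: af - be + cd
a*f = 2*1 = 2
b*e = (-4)*(-3) = 12
c*d = (-2)*(-3) = 6
af - be + cd = 2 - 12 + 6
= -4


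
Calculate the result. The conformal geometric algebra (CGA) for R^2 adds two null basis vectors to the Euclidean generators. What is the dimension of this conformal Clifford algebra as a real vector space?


The conformal model of R^2 uses Cl(3,1): the 2 Euclidean generators plus two extra orthogonal generators e+ (e+^2 = +1) and e- (e-^2 = -1), from which the null vectors e0, einf are built.
Number of generators m = 2 + 2 = 4.
dim Cl(p,q) = 2^m = 2^4 = 16


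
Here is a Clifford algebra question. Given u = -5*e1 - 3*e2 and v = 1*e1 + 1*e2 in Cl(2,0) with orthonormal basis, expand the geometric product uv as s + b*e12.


Expand: (-5*e1 - 3*e2)(1*e1 + 1*e2)
= (-5)*1*e1e1 + (-5)*1*e1e2 + (-3)*1*e2e1 + (-3)*1*e2e2
Using e1^2 = e2^2 = 1, e2e1 = -e1e2:
Scalar part s = (-5)*1 + (-3)*1 = -5 + (-3) = -8
Bivector part b = (-5)*1 - (-3)*1 = -5 - (-3) = -2
uv = -8 - 2*e12


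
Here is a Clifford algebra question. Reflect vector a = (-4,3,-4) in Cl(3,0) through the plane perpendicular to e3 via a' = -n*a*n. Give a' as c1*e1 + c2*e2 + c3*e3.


Reflection formula: a' = -n*a*n, with n = e3 (unit vector, n^2 = 1).
For reflection through hyperplane perp to e3:
The component along e3 flips sign, others stay.
a = (-4, 3, -4)
a' = (-4, 3, 4)
a' = -4*e1 + 3*e2 + 4*e3


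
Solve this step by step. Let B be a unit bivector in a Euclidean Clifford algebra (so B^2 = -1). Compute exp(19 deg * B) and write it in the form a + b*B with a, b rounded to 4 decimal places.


For a unit bivector B with B^2 = -1, the exponential series gives
e^(theta*B) = cos(theta) + sin(theta)*B (the GA analogue of Euler's formula).
theta = 19 degrees = 0.331613 rad
cos(19 deg) = 0.9455
sin(19 deg) = 0.3256
exp(theta*B) = 0.9455 + 0.3256*B


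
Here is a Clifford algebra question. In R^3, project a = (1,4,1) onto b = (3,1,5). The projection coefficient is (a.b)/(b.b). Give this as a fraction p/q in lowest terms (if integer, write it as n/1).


Projection coefficient = (a . b) / (b . b)
a . b = 1*3 + 4*1 + 1*5
= 3 + 4 + 5 = 12
b . b = 3^2 + 1^2 + 5^2
= 9 + 1 + 25 = 35
Coefficient = 12/35
In lowest terms: 12/35


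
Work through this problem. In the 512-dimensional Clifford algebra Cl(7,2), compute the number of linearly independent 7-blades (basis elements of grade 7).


Number of grade-k basis blades in Cl(p,q) with n = p + q is C(n, k).
n = 7 + 2 = 9
C(9, 7) = 9! / (7! * 2!)
= 362880 / (5040 * 2)
= 36


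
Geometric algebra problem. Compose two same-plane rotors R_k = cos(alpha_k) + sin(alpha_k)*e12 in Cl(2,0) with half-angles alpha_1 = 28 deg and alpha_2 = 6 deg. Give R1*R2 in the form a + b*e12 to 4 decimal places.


Same-plane rotors commute and their half-angles add:
R1*R2 = cos(a1 + a2) + sin(a1 + a2)*e12.
a1 + a2 = 28 + 6 = 34 deg
cos(34 deg) = 0.8290
sin(34 deg) = 0.5592
R1*R2 = 0.8290 + 0.5592*e12


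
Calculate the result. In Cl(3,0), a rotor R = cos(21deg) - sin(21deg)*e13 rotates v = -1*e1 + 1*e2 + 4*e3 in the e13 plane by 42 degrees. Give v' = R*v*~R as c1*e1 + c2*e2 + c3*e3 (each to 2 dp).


Rotor R = cos(21deg) - sin(21deg)*e13
Rotation angle theta = 2 * 21 = 42 degrees in the e13 plane (e1 -> e3).
The component perpendicular to the plane (e2) is invariant: v'_2 = v2 = 1.00
cos(42deg) = 0.7431, sin(42deg) = 0.6691
v'_1 = v1*cos(theta) - v3*sin(theta) = -1*0.7431 - 4*0.6691 = -3.42
v'_3 = v1*sin(theta) + v3*cos(theta) = -1*0.6691 + 4*0.7431 = 2.30
v' = -3.42*e1 + 1.00*e2 + 2.30*e3


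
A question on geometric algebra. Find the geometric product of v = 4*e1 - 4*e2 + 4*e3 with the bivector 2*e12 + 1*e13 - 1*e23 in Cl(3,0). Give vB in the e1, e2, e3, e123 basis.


vB has grade-1 (vector) and grade-3 (trivector) parts: vB = (v _| B) + (v ^ B).
Vector part <vB>_1:
  e1: -v2*b12 - v3*b13 = -(-4)*(2) - (4)*(1) = 4
  e2: v1*b12 - v3*b23 = (4)*(2) - (4)*(-1) = 12
  e3: v1*b13 + v2*b23 = (4)*(1) + (-4)*(-1) = 8
Trivector part <vB>_3:
  e123: v1*b23 - v2*b13 + v3*b12 = (4)*(-1) - (-4)*(1) + (4)*(2) = 8
vB = 4*e1 + 12*e2 + 8*e3 + 8*e123


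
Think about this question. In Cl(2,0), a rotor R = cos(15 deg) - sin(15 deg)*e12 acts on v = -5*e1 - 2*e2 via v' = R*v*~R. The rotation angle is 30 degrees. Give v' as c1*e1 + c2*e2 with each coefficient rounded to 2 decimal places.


Rotor R = cos(15deg) - sin(15deg)*e12
Rotation angle theta = 2 * 15 = 30 degrees
v' = R*v*~R rotates v by theta.
cos(30deg) = 0.8660, sin(30deg) = 0.5000
v'_1 = -5*cos(30deg) - (-2)*sin(30deg)
= -5*0.8660 - (-2)*0.5000
= -3.33
v'_2 = -5*sin(30deg) + (-2)*cos(30deg)
= -5*0.5000 + (-2)*0.8660
= -4.23
v' = -3.33*e1 - 4.23*e2


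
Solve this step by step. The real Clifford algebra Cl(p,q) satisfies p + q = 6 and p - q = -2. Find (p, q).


We need p + q = 6 and p - q = -2.
Adding: 2p = 6 + (-2) = 4, so p = 2.
Then q = 6 - 2 = 4.
(p, q) = (2, 4)


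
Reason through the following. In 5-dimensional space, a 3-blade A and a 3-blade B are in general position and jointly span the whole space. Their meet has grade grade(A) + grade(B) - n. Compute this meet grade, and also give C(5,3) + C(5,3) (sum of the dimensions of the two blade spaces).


Meet grade = grade(A) + grade(B) - n
= 3 + 3 - 5 = 1
C(5,3) = 10
C(5,3) = 10
dim_A + dim_B = 10 + 10 = 20


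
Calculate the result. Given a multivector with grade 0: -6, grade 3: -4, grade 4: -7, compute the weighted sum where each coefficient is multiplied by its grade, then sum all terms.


Grade-weighted sum = sum of grade_k * coefficient_k
0*(-6) = 0
3*(-4) = -12
4*(-7) = -28
Total = 0 + (-12) + (-28) = -40


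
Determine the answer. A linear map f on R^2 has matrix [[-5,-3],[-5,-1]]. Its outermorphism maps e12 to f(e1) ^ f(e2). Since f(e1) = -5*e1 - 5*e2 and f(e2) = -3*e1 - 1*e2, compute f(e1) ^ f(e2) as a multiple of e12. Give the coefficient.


The outermorphism of a linear map f sends e1^e2 to f(e1)^f(e2).
f(e1) = -5*e1 - 5*e2
f(e2) = -3*e1 - 1*e2
f(e1) ^ f(e2) = (-5*e1 - 5*e2) ^ (-3*e1 - 1*e2)
= (-5)*(-1)*e12 + (-5)*(-3)*e21
= (5 - 15)*e12
= -10*e12
Coefficient = -10


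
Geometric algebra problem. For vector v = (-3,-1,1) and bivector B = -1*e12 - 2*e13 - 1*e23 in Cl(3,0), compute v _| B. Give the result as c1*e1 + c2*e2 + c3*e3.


Left contraction v _| B = <vB>_1 (grade-1 part of the geometric product vB).
Using e1_|e12 = e2, e2_|e12 = -e1, e1_|e13 = e3, e3_|e13 = -e1, e2_|e23 = e3, e3_|e23 = -e2:
e1 coeff: -v2*b12 - v3*b13 = -(-1)*(-1) - (1)*(-2) = 1
e2 coeff: v1*b12 - v3*b23 = (-3)*(-1) - (1)*(-1) = 4
e3 coeff: v1*b13 + v2*b23 = (-3)*(-2) + (-1)*(-1) = 7
v _| B = 1*e1 + 4*e2 + 7*e3


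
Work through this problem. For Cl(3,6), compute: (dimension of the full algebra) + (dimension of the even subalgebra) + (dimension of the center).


n = 3 + 6 = 9
Total dim = 2^9 = 512
Even subalgebra dim = 2^8 = 256
n is odd, so center dim = 2
Sum = 512 + 256 + 2 = 770


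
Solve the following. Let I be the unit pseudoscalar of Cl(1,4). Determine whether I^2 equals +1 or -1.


The pseudoscalar I = e1...e_n (product of all n generators) of Cl(p,q) satisfies I^2 = (-1)^(q + n(n-1)/2).
p = 1, q = 4, n = p + q = 5
n(n-1)/2 = 5 * 4 / 2 = 10
Exponent = q + n(n-1)/2 = 4 + 10 = 14
I^2 = (-1)^14 = +1


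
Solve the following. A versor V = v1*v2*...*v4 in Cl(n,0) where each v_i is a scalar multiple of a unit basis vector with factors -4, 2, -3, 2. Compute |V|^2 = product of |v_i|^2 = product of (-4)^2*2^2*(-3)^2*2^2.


Each vector v_i has |v_i|^2 = s_i^2
Squared scales: (-4)^2 = 16, 2^2 = 4, (-3)^2 = 9, 2^2 = 4
|V|^2 = 16 * 4 * 9 * 4
= 2304


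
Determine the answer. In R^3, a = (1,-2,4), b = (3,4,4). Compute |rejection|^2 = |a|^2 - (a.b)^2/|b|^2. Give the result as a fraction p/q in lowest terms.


|a|^2 = 1^2 + (-2)^2 + 4^2 = 21
|b|^2 = 3^2 + 4^2 + 4^2 = 41
a . b = 1*3 + (-2)*4 + 4*4 = 11
(a.b)^2 = 11^2 = 121
|rej|^2 = 21 - 121/41
= (861 - 121)/41
= 740/41
In lowest terms: 740/41


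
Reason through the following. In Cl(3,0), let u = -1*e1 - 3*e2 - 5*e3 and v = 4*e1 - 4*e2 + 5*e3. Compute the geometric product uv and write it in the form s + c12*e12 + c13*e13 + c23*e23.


In Cl(3,0): e_i^2 = 1, e_ie_j = -e_je_i for i != j.
Scalar part = u . v = (-1)*4 + (-3)*(-4) + (-5)*5
= -4 + 12 + (-25) = -17
e12 coeff = (-1)*(-4) - (-3)*4 = 4 - (-12) = 16
e13 coeff = (-1)*5 - (-5)*4 = -5 - (-20) = 15
e23 coeff = (-3)*5 - (-5)*(-4) = -15 - 20 = -35
uv = -17 + 16*e12 + 15*e13 - 35*e23


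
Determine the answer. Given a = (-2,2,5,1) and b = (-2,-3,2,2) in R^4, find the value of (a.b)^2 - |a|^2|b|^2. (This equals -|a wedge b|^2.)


a . b = (-2)*(-2) + 2*(-3) + 5*2 + 1*2
= 4 + (-6) + 10 + 2 = 10
|a|^2 = (-2)^2 + 2^2 + 5^2 + 1^2 = 34
|b|^2 = (-2)^2 + (-3)^2 + 2^2 + 2^2 = 21
(a.b)^2 = 10^2 = 100
|a|^2 * |b|^2 = 34 * 21 = 714
Result = 100 - 714 = -614


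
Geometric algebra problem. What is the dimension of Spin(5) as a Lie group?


Spin(n) double-covers SO(n); both have Lie algebra so(n) of dimension n(n-1)/2.
n = 5
n(n-1) = 5 * 4 = 20
dim Spin(5) = 20/2 = 10


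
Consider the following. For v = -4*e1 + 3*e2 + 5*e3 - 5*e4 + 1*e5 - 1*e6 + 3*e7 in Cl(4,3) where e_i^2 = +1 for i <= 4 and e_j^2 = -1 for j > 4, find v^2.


v^2 = sum of c_i^2 * e_i^2
Positive signature terms (e_i^2 = +1): (-4)^2 + 3^2 + 5^2 + (-5)^2 = 75
Negative signature terms (e_j^2 = -1): 1^2 + (-1)^2 + 3^2 = 11
v^2 = 75 - 11 = 64


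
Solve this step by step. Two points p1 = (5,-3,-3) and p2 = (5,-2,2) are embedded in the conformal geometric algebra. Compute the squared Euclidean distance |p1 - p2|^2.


p1 - p2 = (0, -1, -5)
|p1 - p2|^2 = 0^2 + (-1)^2 + (-5)^2
= 0 + 1 + 25
= 26


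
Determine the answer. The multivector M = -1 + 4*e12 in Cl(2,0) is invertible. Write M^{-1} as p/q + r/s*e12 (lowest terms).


M = -1 + 4*e12, where e12^2 = -1.
Since M commutes with its reverse ~M = a - b*e12, M * ~M = a^2 - b^2*e12^2 = a^2 + b^2.
So M^{-1} = ~M / (a^2 + b^2) = (a - b*e12)/(a^2 + b^2).
a^2 + b^2 = 1 + 16 = 17
Scalar part = -1/17 = -1/17
Bivector coeff = -4/17 = -4/17
M^{-1} = -1/17 - 4/17*e12


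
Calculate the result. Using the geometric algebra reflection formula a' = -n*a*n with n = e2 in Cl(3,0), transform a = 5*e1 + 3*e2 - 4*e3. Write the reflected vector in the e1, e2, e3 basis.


Reflection formula: a' = -n*a*n, with n = e2 (unit vector, n^2 = 1).
For reflection through hyperplane perp to e2:
The component along e2 flips sign, others stay.
a = (5, 3, -4)
a' = (5, -3, -4)
a' = 5*e1 - 3*e2 - 4*e3


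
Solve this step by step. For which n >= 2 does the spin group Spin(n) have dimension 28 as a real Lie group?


dim Spin(n) = dim so(n) = n(n-1)/2.
Solve n(n-1)/2 = 28, i.e. n^2 - n - 56 = 0.
Discriminant = 1 + 8*28 = 225
n = (1 + sqrt(225))/2 = (1 + 15)/2 = 8


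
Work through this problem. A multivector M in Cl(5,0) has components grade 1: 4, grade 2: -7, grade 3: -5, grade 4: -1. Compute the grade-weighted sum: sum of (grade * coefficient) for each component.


Grade-weighted sum = sum of grade_k * coefficient_k
1*4 = 4
2*(-7) = -14
3*(-5) = -15
4*(-1) = -4
Total = 4 + (-14) + (-15) + (-4) = -29


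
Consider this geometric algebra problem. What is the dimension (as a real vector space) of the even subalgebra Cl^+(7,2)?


Even subalgebra dimension = 2^(n-1)
n = 7 + 2 = 9
2^(9 - 1) = 2^8 = 256
Verification: sum of C(9,k) for even k = 1 + 36 + 126 + 84 + 9 = 256
Result = 256


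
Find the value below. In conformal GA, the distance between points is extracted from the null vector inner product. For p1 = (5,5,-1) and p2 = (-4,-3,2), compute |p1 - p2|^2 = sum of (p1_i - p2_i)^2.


p1 - p2 = (9, 8, -3)
|p1 - p2|^2 = 9^2 + 8^2 + (-3)^2
= 81 + 64 + 9
= 154


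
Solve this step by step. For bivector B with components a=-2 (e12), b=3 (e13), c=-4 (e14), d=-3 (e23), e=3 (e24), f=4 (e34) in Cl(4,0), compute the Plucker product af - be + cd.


Plucker relation: af - be + cd
a*f = (-2)*4 = -8
b*e = 3*3 = 9
c*d = (-4)*(-3) = 12
af - be + cd = -8 - 9 + 12
= -5


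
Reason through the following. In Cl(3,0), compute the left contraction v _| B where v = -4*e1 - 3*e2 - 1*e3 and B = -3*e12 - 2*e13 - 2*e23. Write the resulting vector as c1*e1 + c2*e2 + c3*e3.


Left contraction v _| B = <vB>_1 (grade-1 part of the geometric product vB).
Using e1_|e12 = e2, e2_|e12 = -e1, e1_|e13 = e3, e3_|e13 = -e1, e2_|e23 = e3, e3_|e23 = -e2:
e1 coeff: -v2*b12 - v3*b13 = -(-3)*(-3) - (-1)*(-2) = -11
e2 coeff: v1*b12 - v3*b23 = (-4)*(-3) - (-1)*(-2) = 10
e3 coeff: v1*b13 + v2*b23 = (-4)*(-2) + (-3)*(-2) = 14
v _| B = -11*e1 + 10*e2 + 14*e3


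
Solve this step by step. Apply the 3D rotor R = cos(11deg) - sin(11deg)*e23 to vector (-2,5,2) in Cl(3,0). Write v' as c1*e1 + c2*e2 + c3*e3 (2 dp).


Rotor R = cos(11deg) - sin(11deg)*e23
Rotation angle theta = 2 * 11 = 22 degrees in the e23 plane (e2 -> e3).
The component perpendicular to the plane (e1) is invariant: v'_1 = v1 = -2.00
cos(22deg) = 0.9272, sin(22deg) = 0.3746
v'_2 = v2*cos(theta) - v3*sin(theta) = 5*0.9272 - 2*0.3746 = 3.89
v'_3 = v2*sin(theta) + v3*cos(theta) = 5*0.3746 + 2*0.9272 = 3.73
v' = -2.00*e1 + 3.89*e2 + 3.73*e3


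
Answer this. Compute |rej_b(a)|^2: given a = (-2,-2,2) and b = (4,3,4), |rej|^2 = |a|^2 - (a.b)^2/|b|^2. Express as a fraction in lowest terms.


|a|^2 = (-2)^2 + (-2)^2 + 2^2 = 12
|b|^2 = 4^2 + 3^2 + 4^2 = 41
a . b = (-2)*4 + (-2)*3 + 2*4 = -6
(a.b)^2 = (-6)^2 = 36
|rej|^2 = 12 - 36/41
= (492 - 36)/41
= 456/41
In lowest terms: 456/41


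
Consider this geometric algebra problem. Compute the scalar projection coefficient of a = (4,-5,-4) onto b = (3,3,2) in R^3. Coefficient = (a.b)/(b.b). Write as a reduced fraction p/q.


Projection coefficient = (a . b) / (b . b)
a . b = 4*3 + (-5)*3 + (-4)*2
= 12 + (-15) + (-8) = -11
b . b = 3^2 + 3^2 + 2^2
= 9 + 9 + 4 = 22
Coefficient = -11/22
In lowest terms: -1/2


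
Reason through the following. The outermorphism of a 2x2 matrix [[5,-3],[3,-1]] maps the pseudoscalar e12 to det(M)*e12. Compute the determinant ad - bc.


The outermorphism of a linear map f sends e1^e2 to f(e1)^f(e2).
f(e1) = 5*e1 + 3*e2
f(e2) = -3*e1 - 1*e2
f(e1) ^ f(e2) = (5*e1 + 3*e2) ^ (-3*e1 - 1*e2)
= 5*(-1)*e12 + 3*(-3)*e21
= (-5 - (-9))*e12
= 4*e12
Coefficient = 4


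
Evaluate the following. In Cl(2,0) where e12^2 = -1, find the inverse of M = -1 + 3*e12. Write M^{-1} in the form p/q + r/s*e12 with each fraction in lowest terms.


M = -1 + 3*e12, where e12^2 = -1.
Since M commutes with its reverse ~M = a - b*e12, M * ~M = a^2 - b^2*e12^2 = a^2 + b^2.
So M^{-1} = ~M / (a^2 + b^2) = (a - b*e12)/(a^2 + b^2).
a^2 + b^2 = 1 + 9 = 10
Scalar part = -1/10 = -1/10
Bivector coeff = -3/10 = -3/10
M^{-1} = -1/10 - 3/10*e12


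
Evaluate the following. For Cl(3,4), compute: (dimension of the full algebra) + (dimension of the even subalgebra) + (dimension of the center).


n = 3 + 4 = 7
Total dim = 2^7 = 128
Even subalgebra dim = 2^6 = 64
n is odd, so center dim = 2
Sum = 128 + 64 + 2 = 194


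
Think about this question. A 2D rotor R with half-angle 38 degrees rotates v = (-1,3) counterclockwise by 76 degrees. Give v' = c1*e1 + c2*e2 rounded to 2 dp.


Rotor R = cos(38deg) - sin(38deg)*e12
Rotation angle theta = 2 * 38 = 76 degrees
v' = R*v*~R rotates v by theta.
cos(76deg) = 0.2419, sin(76deg) = 0.9703
v'_1 = -1*cos(76deg) - 3*sin(76deg)
= -1*0.2419 - 3*0.9703
= -3.15
v'_2 = -1*sin(76deg) + 3*cos(76deg)
= -1*0.9703 + 3*0.2419
= -0.24
v' = -3.15*e1 - 0.24*e2


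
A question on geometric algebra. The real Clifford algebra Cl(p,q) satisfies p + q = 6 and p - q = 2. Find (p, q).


We need p + q = 6 and p - q = 2.
Adding: 2p = 6 + 2 = 8, so p = 4.
Then q = 6 - 4 = 2.
(p, q) = (4, 2)


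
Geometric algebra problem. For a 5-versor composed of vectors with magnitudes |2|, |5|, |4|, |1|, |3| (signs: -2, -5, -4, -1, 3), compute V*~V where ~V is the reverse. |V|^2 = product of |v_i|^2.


Each vector v_i has |v_i|^2 = s_i^2
Squared scales: (-2)^2 = 4, (-5)^2 = 25, (-4)^2 = 16, (-1)^2 = 1, 3^2 = 9
|V|^2 = 4 * 25 * 16 * 1 * 9
= 14400


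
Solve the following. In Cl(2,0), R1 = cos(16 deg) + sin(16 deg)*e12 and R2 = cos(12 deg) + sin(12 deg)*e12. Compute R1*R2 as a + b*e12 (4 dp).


Same-plane rotors commute and their half-angles add:
R1*R2 = cos(a1 + a2) + sin(a1 + a2)*e12.
a1 + a2 = 16 + 12 = 28 deg
cos(28 deg) = 0.8829
sin(28 deg) = 0.4695
R1*R2 = 0.8829 + 0.4695*e12


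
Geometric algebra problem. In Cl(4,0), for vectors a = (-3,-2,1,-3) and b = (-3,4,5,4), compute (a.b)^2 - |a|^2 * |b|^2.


a . b = (-3)*(-3) + (-2)*4 + 1*5 + (-3)*4
= 9 + (-8) + 5 + (-12) = -6
|a|^2 = (-3)^2 + (-2)^2 + 1^2 + (-3)^2 = 23
|b|^2 = (-3)^2 + 4^2 + 5^2 + 4^2 = 66
(a.b)^2 = (-6)^2 = 36
|a|^2 * |b|^2 = 23 * 66 = 1518
Result = 36 - 1518 = -1482


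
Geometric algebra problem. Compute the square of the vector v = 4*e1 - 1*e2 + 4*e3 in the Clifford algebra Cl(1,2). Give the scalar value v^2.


v^2 = sum of c_i^2 * e_i^2
Positive signature terms (e_i^2 = +1): 4^2 = 16
Negative signature terms (e_j^2 = -1): (-1)^2 + 4^2 = 17
v^2 = 16 - 17 = -1


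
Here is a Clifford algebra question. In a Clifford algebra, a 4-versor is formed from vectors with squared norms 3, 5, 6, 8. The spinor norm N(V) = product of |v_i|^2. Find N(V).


Spinor norm N(V) = |v1|^2 * |v2|^2 * ... * |v4|^2
= 3 * 5 * 6 * 8
Running product: 3, 15, 90, 720
N(V) = 720


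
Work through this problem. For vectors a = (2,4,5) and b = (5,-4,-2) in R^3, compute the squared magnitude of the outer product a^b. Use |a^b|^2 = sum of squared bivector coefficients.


a wedge b = (a1*b2 - a2*b1)*e12 + (a1*b3 - a3*b1)*e13 + (a2*b3 - a3*b2)*e23
e12 coeff: 2*(-4) - 4*5 = -8 - 20 = -28
e13 coeff: 2*(-2) - 5*5 = -4 - 25 = -29
e23 coeff: 4*(-2) - 5*(-4) = -8 - (-20) = 12
|a wedge b|^2 = (-28)^2 + (-29)^2 + 12^2
= 784 + 841 + 144
= 1769


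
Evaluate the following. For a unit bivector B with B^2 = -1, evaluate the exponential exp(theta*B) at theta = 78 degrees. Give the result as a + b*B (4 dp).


For a unit bivector B with B^2 = -1, the exponential series gives
e^(theta*B) = cos(theta) + sin(theta)*B (the GA analogue of Euler's formula).
theta = 78 degrees = 1.361357 rad
cos(78 deg) = 0.2079
sin(78 deg) = 0.9781
exp(theta*B) = 0.2079 + 0.9781*B


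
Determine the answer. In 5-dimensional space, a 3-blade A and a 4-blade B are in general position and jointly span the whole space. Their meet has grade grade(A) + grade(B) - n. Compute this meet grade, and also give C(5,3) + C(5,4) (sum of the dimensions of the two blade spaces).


Meet grade = grade(A) + grade(B) - n
= 3 + 4 - 5 = 2
C(5,3) = 10
C(5,4) = 5
dim_A + dim_B = 10 + 5 = 15


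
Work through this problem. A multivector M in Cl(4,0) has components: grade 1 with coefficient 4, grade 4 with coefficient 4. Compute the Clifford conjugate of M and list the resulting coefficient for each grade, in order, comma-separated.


Clifford conjugate sign for grade k: (-1)^(k(k+1)/2)
Grade 1: (-1)^(1*2/2) = (-1)^1 = -1, coeff 4 -> -4
Grade 4: (-1)^(4*5/2) = (-1)^10 = 1, coeff 4 -> 4
Conjugated coefficients: -4, 4


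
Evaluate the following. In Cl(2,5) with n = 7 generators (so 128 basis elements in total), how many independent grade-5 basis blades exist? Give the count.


Number of grade-k basis blades in Cl(p,q) with n = p + q is C(n, k).
n = 2 + 5 = 7
C(7, 5) = 7! / (5! * 2!)
= 5040 / (120 * 2)
= 21


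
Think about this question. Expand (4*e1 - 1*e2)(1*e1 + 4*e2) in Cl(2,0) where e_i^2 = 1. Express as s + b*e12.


Expand: (4*e1 - 1*e2)(1*e1 + 4*e2)
= 4*1*e1e1 + 4*4*e1e2 + (-1)*1*e2e1 + (-1)*4*e2e2
Using e1^2 = e2^2 = 1, e2e1 = -e1e2:
Scalar part s = 4*1 + (-1)*4 = 4 + (-4) = 0
Bivector part b = 4*4 - (-1)*1 = 16 - (-1) = 17
uv = 0 + 17*e12


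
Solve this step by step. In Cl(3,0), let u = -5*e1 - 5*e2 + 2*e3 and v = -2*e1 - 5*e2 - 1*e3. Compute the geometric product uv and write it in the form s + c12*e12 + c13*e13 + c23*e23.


In Cl(3,0): e_i^2 = 1, e_ie_j = -e_je_i for i != j.
Scalar part = u . v = (-5)*(-2) + (-5)*(-5) + 2*(-1)
= 10 + 25 + (-2) = 33
e12 coeff = (-5)*(-5) - (-5)*(-2) = 25 - 10 = 15
e13 coeff = (-5)*(-1) - 2*(-2) = 5 - (-4) = 9
e23 coeff = (-5)*(-1) - 2*(-5) = 5 - (-10) = 15
uv = 33 + 15*e12 + 9*e13 + 15*e23


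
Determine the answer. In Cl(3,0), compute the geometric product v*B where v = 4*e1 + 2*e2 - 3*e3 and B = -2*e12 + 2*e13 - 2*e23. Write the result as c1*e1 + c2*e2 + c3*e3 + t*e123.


vB has grade-1 (vector) and grade-3 (trivector) parts: vB = (v _| B) + (v ^ B).
Vector part <vB>_1:
  e1: -v2*b12 - v3*b13 = -(2)*(-2) - (-3)*(2) = 10
  e2: v1*b12 - v3*b23 = (4)*(-2) - (-3)*(-2) = -14
  e3: v1*b13 + v2*b23 = (4)*(2) + (2)*(-2) = 4
Trivector part <vB>_3:
  e123: v1*b23 - v2*b13 + v3*b12 = (4)*(-2) - (2)*(2) + (-3)*(-2) = -6
vB = 10*e1 - 14*e2 + 4*e3 - 6*e123


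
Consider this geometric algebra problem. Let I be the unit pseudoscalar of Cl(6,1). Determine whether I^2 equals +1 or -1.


The pseudoscalar I = e1...e_n (product of all n generators) of Cl(p,q) satisfies I^2 = (-1)^(q + n(n-1)/2).
p = 6, q = 1, n = p + q = 7
n(n-1)/2 = 7 * 6 / 2 = 21
Exponent = q + n(n-1)/2 = 1 + 21 = 22
I^2 = (-1)^22 = +1


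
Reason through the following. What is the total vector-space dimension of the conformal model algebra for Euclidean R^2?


The conformal model of R^2 uses Cl(3,1): the 2 Euclidean generators plus two extra orthogonal generators e+ (e+^2 = +1) and e- (e-^2 = -1), from which the null vectors e0, einf are built.
Number of generators m = 2 + 2 = 4.
dim Cl(p,q) = 2^m = 2^4 = 16


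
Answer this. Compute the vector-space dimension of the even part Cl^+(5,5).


Even subalgebra dimension = 2^(n-1)
n = 5 + 5 = 10
2^(10 - 1) = 2^9 = 512
Verification: sum of C(10,k) for even k = 1 + 45 + 210 + 210 + 45 + 1 = 512
Result = 512


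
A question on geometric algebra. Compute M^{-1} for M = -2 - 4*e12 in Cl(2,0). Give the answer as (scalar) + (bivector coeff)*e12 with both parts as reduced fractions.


M = -2 - 4*e12, where e12^2 = -1.
Since M commutes with its reverse ~M = a - b*e12, M * ~M = a^2 - b^2*e12^2 = a^2 + b^2.
So M^{-1} = ~M / (a^2 + b^2) = (a - b*e12)/(a^2 + b^2).
a^2 + b^2 = 4 + 16 = 20
Scalar part = -2/20 = -1/10
Bivector coeff = 4/20 = 1/5
M^{-1} = -1/10 + 1/5*e12


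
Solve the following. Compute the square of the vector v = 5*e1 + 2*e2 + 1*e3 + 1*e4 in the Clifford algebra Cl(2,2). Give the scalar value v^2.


v^2 = sum of c_i^2 * e_i^2
Positive signature terms (e_i^2 = +1): 5^2 + 2^2 = 29
Negative signature terms (e_j^2 = -1): 1^2 + 1^2 = 2
v^2 = 29 - 2 = 27


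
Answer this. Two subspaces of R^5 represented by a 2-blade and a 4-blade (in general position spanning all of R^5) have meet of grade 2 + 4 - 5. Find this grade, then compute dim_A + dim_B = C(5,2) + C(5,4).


Meet grade = grade(A) + grade(B) - n
= 2 + 4 - 5 = 1
C(5,2) = 10
C(5,4) = 5
dim_A + dim_B = 10 + 5 = 15


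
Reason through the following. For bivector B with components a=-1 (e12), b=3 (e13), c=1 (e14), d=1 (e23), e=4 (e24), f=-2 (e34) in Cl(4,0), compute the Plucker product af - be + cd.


Plucker relation: af - be + cd
a*f = (-1)*(-2) = 2
b*e = 3*4 = 12
c*d = 1*1 = 1
af - be + cd = 2 - 12 + 1
= -9


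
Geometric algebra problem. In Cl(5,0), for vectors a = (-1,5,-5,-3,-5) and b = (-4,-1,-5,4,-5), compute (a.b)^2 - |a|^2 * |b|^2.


a . b = (-1)*(-4) + 5*(-1) + (-5)*(-5) + (-3)*4 + (-5)*(-5)
= 4 + (-5) + 25 + (-12) + 25 = 37
|a|^2 = (-1)^2 + 5^2 + (-5)^2 + (-3)^2 + (-5)^2 = 85
|b|^2 = (-4)^2 + (-1)^2 + (-5)^2 + 4^2 + (-5)^2 = 83
(a.b)^2 = 37^2 = 1369
|a|^2 * |b|^2 = 85 * 83 = 7055
Result = 1369 - 7055 = -5686


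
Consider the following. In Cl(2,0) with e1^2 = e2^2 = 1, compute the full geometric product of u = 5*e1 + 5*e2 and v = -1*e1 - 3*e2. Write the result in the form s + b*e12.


Expand: (5*e1 + 5*e2)(-1*e1 - 3*e2)
= 5*(-1)*e1e1 + 5*(-3)*e1e2 + 5*(-1)*e2e1 + 5*(-3)*e2e2
Using e1^2 = e2^2 = 1, e2e1 = -e1e2:
Scalar part s = 5*(-1) + 5*(-3) = -5 + (-15) = -20
Bivector part b = 5*(-3) - 5*(-1) = -15 - (-5) = -10
uv = -20 - 10*e12


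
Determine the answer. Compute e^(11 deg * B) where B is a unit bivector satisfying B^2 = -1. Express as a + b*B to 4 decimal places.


For a unit bivector B with B^2 = -1, the exponential series gives
e^(theta*B) = cos(theta) + sin(theta)*B (the GA analogue of Euler's formula).
theta = 11 degrees = 0.191986 rad
cos(11 deg) = 0.9816
sin(11 deg) = 0.1908
exp(theta*B) = 0.9816 + 0.1908*B


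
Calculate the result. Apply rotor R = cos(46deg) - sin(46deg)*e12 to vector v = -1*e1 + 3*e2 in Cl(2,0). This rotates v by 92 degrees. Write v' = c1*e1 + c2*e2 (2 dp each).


Rotor R = cos(46deg) - sin(46deg)*e12
Rotation angle theta = 2 * 46 = 92 degrees
v' = R*v*~R rotates v by theta.
cos(92deg) = -0.0349, sin(92deg) = 0.9994
v'_1 = -1*cos(92deg) - 3*sin(92deg)
= -1*(-0.0349) - 3*0.9994
= -2.96
v'_2 = -1*sin(92deg) + 3*cos(92deg)
= -1*0.9994 + 3*(-0.0349)
= -1.10
v' = -2.96*e1 - 1.10*e2


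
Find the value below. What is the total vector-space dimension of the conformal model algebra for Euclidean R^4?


The conformal model of R^4 uses Cl(5,1): the 4 Euclidean generators plus two extra orthogonal generators e+ (e+^2 = +1) and e- (e-^2 = -1), from which the null vectors e0, einf are built.
Number of generators m = 4 + 2 = 6.
dim Cl(p,q) = 2^m = 2^6 = 64


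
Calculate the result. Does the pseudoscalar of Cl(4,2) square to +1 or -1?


The pseudoscalar I = e1...e_n (product of all n generators) of Cl(p,q) satisfies I^2 = (-1)^(q + n(n-1)/2).
p = 4, q = 2, n = p + q = 6
n(n-1)/2 = 6 * 5 / 2 = 15
Exponent = q + n(n-1)/2 = 2 + 15 = 17
I^2 = (-1)^17 = -1


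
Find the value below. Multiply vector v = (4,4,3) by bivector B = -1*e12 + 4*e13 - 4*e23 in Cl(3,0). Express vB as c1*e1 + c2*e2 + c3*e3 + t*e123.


vB has grade-1 (vector) and grade-3 (trivector) parts: vB = (v _| B) + (v ^ B).
Vector part <vB>_1:
  e1: -v2*b12 - v3*b13 = -(4)*(-1) - (3)*(4) = -8
  e2: v1*b12 - v3*b23 = (4)*(-1) - (3)*(-4) = 8
  e3: v1*b13 + v2*b23 = (4)*(4) + (4)*(-4) = 0
Trivector part <vB>_3:
  e123: v1*b23 - v2*b13 + v3*b12 = (4)*(-4) - (4)*(4) + (3)*(-1) = -35
vB = -8*e1 + 8*e2 + 0*e3 - 35*e123


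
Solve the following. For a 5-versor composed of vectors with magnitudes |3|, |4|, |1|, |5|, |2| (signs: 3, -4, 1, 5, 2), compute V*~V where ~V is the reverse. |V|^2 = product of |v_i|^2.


Each vector v_i has |v_i|^2 = s_i^2
Squared scales: 3^2 = 9, (-4)^2 = 16, 1^2 = 1, 5^2 = 25, 2^2 = 4
|V|^2 = 9 * 16 * 1 * 25 * 4
= 14400


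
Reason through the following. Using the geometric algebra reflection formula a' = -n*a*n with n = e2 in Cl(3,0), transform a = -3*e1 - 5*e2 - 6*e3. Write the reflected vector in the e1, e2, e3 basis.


Reflection formula: a' = -n*a*n, with n = e2 (unit vector, n^2 = 1).
For reflection through hyperplane perp to e2:
The component along e2 flips sign, others stay.
a = (-3, -5, -6)
a' = (-3, 5, -6)
a' = -3*e1 + 5*e2 - 6*e3


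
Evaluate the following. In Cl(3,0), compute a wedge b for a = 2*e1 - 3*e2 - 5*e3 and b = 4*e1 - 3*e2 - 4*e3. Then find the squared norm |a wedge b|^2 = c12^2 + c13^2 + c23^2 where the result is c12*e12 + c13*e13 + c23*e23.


a wedge b = (a1*b2 - a2*b1)*e12 + (a1*b3 - a3*b1)*e13 + (a2*b3 - a3*b2)*e23
e12 coeff: 2*(-3) - (-3)*4 = -6 - (-12) = 6
e13 coeff: 2*(-4) - (-5)*4 = -8 - (-20) = 12
e23 coeff: (-3)*(-4) - (-5)*(-3) = 12 - 15 = -3
|a wedge b|^2 = 6^2 + 12^2 + (-3)^2
= 36 + 144 + 9
= 189


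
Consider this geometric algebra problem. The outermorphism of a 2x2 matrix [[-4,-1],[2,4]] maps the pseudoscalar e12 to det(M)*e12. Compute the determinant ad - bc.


The outermorphism of a linear map f sends e1^e2 to f(e1)^f(e2).
f(e1) = -4*e1 + 2*e2
f(e2) = -1*e1 + 4*e2
f(e1) ^ f(e2) = (-4*e1 + 2*e2) ^ (-1*e1 + 4*e2)
= (-4)*4*e12 + 2*(-1)*e21
= (-16 - (-2))*e12
= -14*e12
Coefficient = -14


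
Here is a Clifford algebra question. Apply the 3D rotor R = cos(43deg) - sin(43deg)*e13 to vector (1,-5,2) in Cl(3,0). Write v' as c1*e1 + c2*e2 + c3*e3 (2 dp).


Rotor R = cos(43deg) - sin(43deg)*e13
Rotation angle theta = 2 * 43 = 86 degrees in the e13 plane (e1 -> e3).
The component perpendicular to the plane (e2) is invariant: v'_2 = v2 = -5.00
cos(86deg) = 0.0698, sin(86deg) = 0.9976
v'_1 = v1*cos(theta) - v3*sin(theta) = 1*0.0698 - 2*0.9976 = -1.93
v'_3 = v1*sin(theta) + v3*cos(theta) = 1*0.9976 + 2*0.0698 = 1.14
v' = -1.93*e1 - 5.00*e2 + 1.14*e3


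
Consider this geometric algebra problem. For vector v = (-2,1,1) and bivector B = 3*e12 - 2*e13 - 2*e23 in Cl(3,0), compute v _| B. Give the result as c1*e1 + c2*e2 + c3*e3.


Left contraction v _| B = <vB>_1 (grade-1 part of the geometric product vB).
Using e1_|e12 = e2, e2_|e12 = -e1, e1_|e13 = e3, e3_|e13 = -e1, e2_|e23 = e3, e3_|e23 = -e2:
e1 coeff: -v2*b12 - v3*b13 = -(1)*(3) - (1)*(-2) = -1
e2 coeff: v1*b12 - v3*b23 = (-2)*(3) - (1)*(-2) = -4
e3 coeff: v1*b13 + v2*b23 = (-2)*(-2) + (1)*(-2) = 2
v _| B = -1*e1 - 4*e2 + 2*e3


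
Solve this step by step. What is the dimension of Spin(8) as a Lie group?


Spin(n) double-covers SO(n); both have Lie algebra so(n) of dimension n(n-1)/2.
n = 8
n(n-1) = 8 * 7 = 56
dim Spin(8) = 56/2 = 28


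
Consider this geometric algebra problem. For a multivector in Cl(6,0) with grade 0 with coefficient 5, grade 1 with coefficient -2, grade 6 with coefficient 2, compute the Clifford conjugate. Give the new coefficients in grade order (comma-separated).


Clifford conjugate sign for grade k: (-1)^(k(k+1)/2)
Grade 0: (-1)^(0*1/2) = (-1)^0 = 1, coeff 5 -> 5
Grade 1: (-1)^(1*2/2) = (-1)^1 = -1, coeff -2 -> 2
Grade 6: (-1)^(6*7/2) = (-1)^21 = -1, coeff 2 -> -2
Conjugated coefficients: 5, 2, -2


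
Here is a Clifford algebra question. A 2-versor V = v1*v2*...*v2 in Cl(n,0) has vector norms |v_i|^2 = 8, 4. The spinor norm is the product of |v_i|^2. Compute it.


Spinor norm N(V) = |v1|^2 * |v2|^2 * ... * |v2|^2
= 8 * 4
Running product: 8, 32
N(V) = 32


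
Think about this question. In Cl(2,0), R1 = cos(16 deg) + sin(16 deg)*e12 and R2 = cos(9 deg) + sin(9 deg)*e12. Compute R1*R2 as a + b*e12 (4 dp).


Same-plane rotors commute and their half-angles add:
R1*R2 = cos(a1 + a2) + sin(a1 + a2)*e12.
a1 + a2 = 16 + 9 = 25 deg
cos(25 deg) = 0.9063
sin(25 deg) = 0.4226
R1*R2 = 0.9063 + 0.4226*e12


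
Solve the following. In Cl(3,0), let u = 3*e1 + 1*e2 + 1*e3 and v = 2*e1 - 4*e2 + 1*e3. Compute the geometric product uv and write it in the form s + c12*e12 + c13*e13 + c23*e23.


In Cl(3,0): e_i^2 = 1, e_ie_j = -e_je_i for i != j.
Scalar part = u . v = 3*2 + 1*(-4) + 1*1
= 6 + (-4) + 1 = 3
e12 coeff = 3*(-4) - 1*2 = -12 - 2 = -14
e13 coeff = 3*1 - 1*2 = 3 - 2 = 1
e23 coeff = 1*1 - 1*(-4) = 1 - (-4) = 5
uv = 3 - 14*e12 + 1*e13 + 5*e23


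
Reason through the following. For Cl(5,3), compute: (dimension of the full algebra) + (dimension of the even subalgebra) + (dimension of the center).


n = 5 + 3 = 8
Total dim = 2^8 = 256
Even subalgebra dim = 2^7 = 128
n is even, so center dim = 1
Sum = 256 + 128 + 1 = 385


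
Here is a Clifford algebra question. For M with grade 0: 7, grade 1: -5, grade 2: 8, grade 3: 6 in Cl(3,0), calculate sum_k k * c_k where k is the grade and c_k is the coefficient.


Grade-weighted sum = sum of grade_k * coefficient_k
0*7 = 0
1*(-5) = -5
2*8 = 16
3*6 = 18
Total = 0 + (-5) + 16 + 18 = 29


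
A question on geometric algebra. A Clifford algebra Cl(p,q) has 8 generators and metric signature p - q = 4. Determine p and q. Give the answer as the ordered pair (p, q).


We need p + q = 8 and p - q = 4.
Adding: 2p = 8 + 4 = 12, so p = 6.
Then q = 8 - 6 = 2.
(p, q) = (6, 2)


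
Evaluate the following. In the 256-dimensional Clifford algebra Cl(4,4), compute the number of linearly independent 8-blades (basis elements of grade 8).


Number of grade-k basis blades in Cl(p,q) with n = p + q is C(n, k).
n = 4 + 4 = 8
C(8, 8) = 8! / (8! * 0!)
= 40320 / (40320 * 1)
= 1


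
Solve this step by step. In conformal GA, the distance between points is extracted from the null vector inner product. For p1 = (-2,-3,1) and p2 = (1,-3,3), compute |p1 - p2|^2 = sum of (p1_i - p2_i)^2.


p1 - p2 = (-3, 0, -2)
|p1 - p2|^2 = (-3)^2 + 0^2 + (-2)^2
= 9 + 0 + 4
= 13


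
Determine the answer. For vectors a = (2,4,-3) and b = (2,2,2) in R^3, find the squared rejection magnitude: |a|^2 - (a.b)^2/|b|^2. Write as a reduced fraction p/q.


|a|^2 = 2^2 + 4^2 + (-3)^2 = 29
|b|^2 = 2^2 + 2^2 + 2^2 = 12
a . b = 2*2 + 4*2 + (-3)*2 = 6
(a.b)^2 = 6^2 = 36
|rej|^2 = 29 - 36/12
= (348 - 36)/12
= 312/12
In lowest terms: 26/1


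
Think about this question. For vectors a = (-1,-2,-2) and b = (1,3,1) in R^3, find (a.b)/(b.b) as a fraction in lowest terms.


Projection coefficient = (a . b) / (b . b)
a . b = (-1)*1 + (-2)*3 + (-2)*1
= -1 + (-6) + (-2) = -9
b . b = 1^2 + 3^2 + 1^2
= 1 + 9 + 1 = 11
Coefficient = -9/11
In lowest terms: -9/11
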